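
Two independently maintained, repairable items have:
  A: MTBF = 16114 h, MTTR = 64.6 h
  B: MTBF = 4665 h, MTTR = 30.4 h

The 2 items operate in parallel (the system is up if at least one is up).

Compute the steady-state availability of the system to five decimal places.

A(A) = MTBF/(MTBF+MTTR) = 16114/(16114+64.6) = 0.996007
A(B) = MTBF/(MTBF+MTTR) = 4665/(4665+30.4) = 0.993526
Parallel availability: 1 − (1 − 0.996007)(1 − 0.993526) = 0.99997

0.99997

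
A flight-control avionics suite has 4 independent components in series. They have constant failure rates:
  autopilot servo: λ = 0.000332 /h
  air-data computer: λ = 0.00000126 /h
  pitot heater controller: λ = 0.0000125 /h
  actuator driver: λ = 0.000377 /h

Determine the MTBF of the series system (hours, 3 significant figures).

1380

Series of exponential components: λ_sys = Σ λ_i
λ_sys = 0.000332 + 0.00000126 + 0.0000125 + 0.000377 = 7.2276e-04 /h
MTBF = 1 / λ_sys = 1380 h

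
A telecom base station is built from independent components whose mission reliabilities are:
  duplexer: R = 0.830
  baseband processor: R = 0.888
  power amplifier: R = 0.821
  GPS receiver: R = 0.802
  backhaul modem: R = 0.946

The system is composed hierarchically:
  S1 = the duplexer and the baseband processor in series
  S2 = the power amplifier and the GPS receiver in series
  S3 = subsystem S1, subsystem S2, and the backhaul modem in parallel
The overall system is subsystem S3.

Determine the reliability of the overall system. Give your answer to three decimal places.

0.995

Series (duplexer and baseband processor): 0.83000 × 0.88800 = 0.73704
Series (power amplifier and GPS receiver): 0.82100 × 0.80200 = 0.65844
Parallel ([0.73704], [0.65844], and backhaul modem): 1 − (1 − 0.73704)(1 − 0.65844)(1 − 0.94600) = 0.995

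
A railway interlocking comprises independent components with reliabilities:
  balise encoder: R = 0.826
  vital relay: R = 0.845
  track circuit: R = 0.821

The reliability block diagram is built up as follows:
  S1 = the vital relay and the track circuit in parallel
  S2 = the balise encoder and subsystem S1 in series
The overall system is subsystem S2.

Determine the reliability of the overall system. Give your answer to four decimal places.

0.8031

Parallel (vital relay and track circuit): 1 − (1 − 0.845000)(1 − 0.821000) = 0.972255
Series (balise encoder and [0.972255]): 0.826000 × 0.972255 = 0.8031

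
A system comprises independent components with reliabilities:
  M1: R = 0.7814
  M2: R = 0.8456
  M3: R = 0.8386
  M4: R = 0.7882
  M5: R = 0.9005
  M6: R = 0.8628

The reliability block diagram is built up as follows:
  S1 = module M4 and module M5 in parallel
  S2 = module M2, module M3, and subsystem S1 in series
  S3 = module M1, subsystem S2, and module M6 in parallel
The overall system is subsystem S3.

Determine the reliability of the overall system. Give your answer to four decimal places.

0.9908

Parallel (M4 and M5): 1 − (1 − 0.788200)(1 − 0.900500) = 0.978926
Series (M2, M3, and [0.978926]): 0.845600 × 0.838600 × 0.978926 = 0.694176
Parallel (M1, [0.694176], and M6): 1 − (1 − 0.781400)(1 − 0.694176)(1 − 0.862800) = 0.9908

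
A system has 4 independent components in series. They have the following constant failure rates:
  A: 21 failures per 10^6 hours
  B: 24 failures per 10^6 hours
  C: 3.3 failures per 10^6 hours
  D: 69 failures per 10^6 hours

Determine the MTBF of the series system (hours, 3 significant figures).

8530

Series of exponential components: λ_sys = Σ λ_i
λ_sys = 0.000021 + 0.000024 + 0.0000033 + 0.000069 = 1.1730e-04 /h
MTBF = 1 / λ_sys = 8530 h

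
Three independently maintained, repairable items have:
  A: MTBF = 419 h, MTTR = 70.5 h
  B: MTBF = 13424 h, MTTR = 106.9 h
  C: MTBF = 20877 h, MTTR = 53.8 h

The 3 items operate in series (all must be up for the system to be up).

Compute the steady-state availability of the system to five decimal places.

0.84703

A(A) = MTBF/(MTBF+MTTR) = 419/(419+70.5) = 0.855975
A(B) = MTBF/(MTBF+MTTR) = 13424/(13424+106.9) = 0.992100
A(C) = MTBF/(MTBF+MTTR) = 20877/(20877+53.8) = 0.997430
Series availability: 0.855975 × 0.992100 × 0.997430 = 0.84703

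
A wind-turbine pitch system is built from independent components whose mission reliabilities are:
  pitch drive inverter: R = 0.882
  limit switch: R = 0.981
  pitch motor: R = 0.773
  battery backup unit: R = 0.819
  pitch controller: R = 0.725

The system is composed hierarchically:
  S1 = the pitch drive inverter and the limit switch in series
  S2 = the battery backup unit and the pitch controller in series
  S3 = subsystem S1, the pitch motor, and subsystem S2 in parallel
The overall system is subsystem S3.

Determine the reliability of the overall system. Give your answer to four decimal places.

0.9876

Series (pitch drive inverter and limit switch): 0.882000 × 0.981000 = 0.865242
Series (battery backup unit and pitch controller): 0.819000 × 0.725000 = 0.593775
Parallel ([0.865242], pitch motor, and [0.593775]): 1 − (1 − 0.865242)(1 − 0.773000)(1 − 0.593775) = 0.9876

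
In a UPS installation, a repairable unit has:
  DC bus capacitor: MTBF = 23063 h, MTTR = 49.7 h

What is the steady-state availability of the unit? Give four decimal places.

A(DC bus capacitor) = MTBF/(MTBF+MTTR) = 23063/(23063+49.7) = 0.9978

0.9978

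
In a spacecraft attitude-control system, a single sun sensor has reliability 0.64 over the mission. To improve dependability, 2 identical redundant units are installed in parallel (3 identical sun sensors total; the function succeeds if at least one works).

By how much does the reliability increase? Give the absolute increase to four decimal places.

R_before = 0.64
R_after = 1 − (1 − 0.64)^3 = 0.9533
ΔR = 0.9533 − 0.64 = 0.3133

0.3133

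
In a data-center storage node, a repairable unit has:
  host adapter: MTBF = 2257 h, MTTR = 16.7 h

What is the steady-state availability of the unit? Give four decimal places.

0.9927

A(host adapter) = MTBF/(MTBF+MTTR) = 2257/(2257+16.7) = 0.9927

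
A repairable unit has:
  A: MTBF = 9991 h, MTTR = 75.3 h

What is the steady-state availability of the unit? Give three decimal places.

A(A) = MTBF/(MTBF+MTTR) = 9991/(9991+75.3) = 0.993

0.993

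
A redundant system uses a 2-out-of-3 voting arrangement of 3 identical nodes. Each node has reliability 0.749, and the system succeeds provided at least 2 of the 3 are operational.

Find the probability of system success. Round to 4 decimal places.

R = Σ_{i=2}^{3} C(3,i) p^i (1−p)^{3−i} with p = 0.749
C(3,2)·0.749^2·0.251^1 = 0.422434
C(3,3)·0.749^3·0.251^0 = 0.420190
Sum = 0.8426

0.8426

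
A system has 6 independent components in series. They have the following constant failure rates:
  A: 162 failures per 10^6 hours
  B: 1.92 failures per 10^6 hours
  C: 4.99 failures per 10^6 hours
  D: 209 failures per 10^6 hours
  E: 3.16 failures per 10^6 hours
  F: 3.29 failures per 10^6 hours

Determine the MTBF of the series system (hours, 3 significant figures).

Series of exponential components: λ_sys = Σ λ_i
λ_sys = 0.000162 + 0.00000192 + 0.00000499 + 0.000209 + 0.00000316 + 0.00000329 = 3.8436e-04 /h
MTBF = 1 / λ_sys = 2600 h

2600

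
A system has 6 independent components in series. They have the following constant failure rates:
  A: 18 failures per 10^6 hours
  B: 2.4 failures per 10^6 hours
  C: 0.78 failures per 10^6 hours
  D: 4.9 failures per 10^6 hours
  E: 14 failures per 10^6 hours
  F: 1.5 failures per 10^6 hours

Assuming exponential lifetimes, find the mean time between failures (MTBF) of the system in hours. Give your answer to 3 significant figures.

Series of exponential components: λ_sys = Σ λ_i
λ_sys = 0.000018 + 0.0000024 + 0.00000078 + 0.0000049 + 0.000014 + 0.0000015 = 4.1580e-05 /h
MTBF = 1 / λ_sys = 24100 h

24100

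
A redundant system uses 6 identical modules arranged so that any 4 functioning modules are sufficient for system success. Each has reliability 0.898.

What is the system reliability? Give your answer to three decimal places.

0.983

R = Σ_{i=4}^{6} C(6,i) p^i (1−p)^{6−i} with p = 0.898
C(6,4)·0.898^4·0.102^2 = 0.10148
C(6,5)·0.898^5·0.102^1 = 0.35738
C(6,6)·0.898^6·0.102^0 = 0.52439
Sum = 0.983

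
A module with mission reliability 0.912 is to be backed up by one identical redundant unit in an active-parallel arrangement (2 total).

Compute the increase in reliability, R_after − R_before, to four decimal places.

0.0803

R_before = 0.912
R_after = 1 − (1 − 0.912)^2 = 0.9923
ΔR = 0.9923 − 0.912 = 0.0803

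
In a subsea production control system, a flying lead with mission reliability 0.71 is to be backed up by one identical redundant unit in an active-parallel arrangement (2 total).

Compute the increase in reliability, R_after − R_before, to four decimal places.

R_before = 0.71
R_after = 1 − (1 − 0.71)^2 = 0.9159
ΔR = 0.9159 − 0.71 = 0.2059

0.2059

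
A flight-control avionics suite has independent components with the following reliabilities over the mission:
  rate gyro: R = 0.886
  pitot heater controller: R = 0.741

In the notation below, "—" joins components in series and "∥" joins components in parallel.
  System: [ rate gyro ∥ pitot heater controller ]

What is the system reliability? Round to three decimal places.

0.970

Parallel (rate gyro and pitot heater controller): 1 − (1 − 0.88600)(1 − 0.74100) = 0.970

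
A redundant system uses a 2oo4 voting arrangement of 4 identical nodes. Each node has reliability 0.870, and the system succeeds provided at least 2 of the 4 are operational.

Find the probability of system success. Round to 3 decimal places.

R = Σ_{i=2}^{4} C(4,i) p^i (1−p)^{4−i} with p = 0.870
C(4,2)·0.870^2·0.130^2 = 0.07675
C(4,3)·0.870^3·0.130^1 = 0.34242
C(4,4)·0.870^4·0.130^0 = 0.57290
Sum = 0.992

0.992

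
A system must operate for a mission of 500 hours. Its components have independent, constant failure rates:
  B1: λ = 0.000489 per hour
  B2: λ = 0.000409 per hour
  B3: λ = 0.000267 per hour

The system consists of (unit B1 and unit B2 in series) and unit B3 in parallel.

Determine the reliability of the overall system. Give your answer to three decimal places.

R(B1) = exp(−0.000489 × 500) = 0.78310
R(B2) = exp(−0.000409 × 500) = 0.81505
R(B3) = exp(−0.000267 × 500) = 0.87503
Series (B1 and B2): 0.78310 × 0.81505 = 0.63827
Parallel ([0.63827] and B3): 1 − (1 − 0.63827)(1 − 0.87503) = 0.955

0.955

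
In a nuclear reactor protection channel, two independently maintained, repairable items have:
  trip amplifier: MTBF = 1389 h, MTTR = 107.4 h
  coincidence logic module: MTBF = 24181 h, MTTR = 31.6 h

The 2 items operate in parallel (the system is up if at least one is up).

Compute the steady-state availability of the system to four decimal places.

0.9999

A(trip amplifier) = MTBF/(MTBF+MTTR) = 1389/(1389+107.4) = 0.928228
A(coincidence logic module) = MTBF/(MTBF+MTTR) = 24181/(24181+31.6) = 0.998695
Parallel availability: 1 − (1 − 0.928228)(1 − 0.998695) = 0.9999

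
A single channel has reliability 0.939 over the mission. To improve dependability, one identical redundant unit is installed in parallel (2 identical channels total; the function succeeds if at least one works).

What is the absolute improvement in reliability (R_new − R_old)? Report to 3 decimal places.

0.057

R_before = 0.939
R_after = 1 − (1 − 0.939)^2 = 0.996
ΔR = 0.996 − 0.939 = 0.057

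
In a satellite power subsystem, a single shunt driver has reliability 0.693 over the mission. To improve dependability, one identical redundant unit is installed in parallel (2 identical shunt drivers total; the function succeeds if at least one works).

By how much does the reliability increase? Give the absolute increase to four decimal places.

R_before = 0.693
R_after = 1 − (1 − 0.693)^2 = 0.9058
ΔR = 0.9058 − 0.693 = 0.2128

0.2128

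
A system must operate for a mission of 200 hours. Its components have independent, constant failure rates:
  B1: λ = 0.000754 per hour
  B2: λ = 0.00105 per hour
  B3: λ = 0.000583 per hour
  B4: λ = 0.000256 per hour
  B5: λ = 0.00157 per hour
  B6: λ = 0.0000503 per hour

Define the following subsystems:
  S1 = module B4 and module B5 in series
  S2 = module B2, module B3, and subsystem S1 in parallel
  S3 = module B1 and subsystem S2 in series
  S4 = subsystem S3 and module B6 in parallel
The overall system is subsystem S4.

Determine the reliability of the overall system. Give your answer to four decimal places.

R(B1) = exp(−0.000754 × 200) = 0.860020
R(B2) = exp(−0.00105 × 200) = 0.810584
R(B3) = exp(−0.000583 × 200) = 0.889941
R(B4) = exp(−0.000256 × 200) = 0.950089
R(B5) = exp(−0.00157 × 200) = 0.730519
R(B6) = exp(−0.0000503 × 200) = 0.989990
Series (B4 and B5): 0.950089 × 0.730519 = 0.694058
Parallel (B2, B3, and [0.694058]): 1 − (1 − 0.810584)(1 − 0.889941)(1 − 0.694058) = 0.993622
Series (B1 and [0.993622]): 0.860020 × 0.993622 = 0.854535
Parallel ([0.854535] and B6): 1 − (1 − 0.854535)(1 − 0.989990) = 0.9985

0.9985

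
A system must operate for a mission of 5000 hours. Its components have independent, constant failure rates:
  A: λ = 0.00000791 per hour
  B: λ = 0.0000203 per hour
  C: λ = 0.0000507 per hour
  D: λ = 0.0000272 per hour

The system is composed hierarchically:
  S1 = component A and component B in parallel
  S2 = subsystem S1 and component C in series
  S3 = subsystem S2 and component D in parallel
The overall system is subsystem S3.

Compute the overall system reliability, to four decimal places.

R(A) = exp(−0.00000791 × 5000) = 0.961222
R(B) = exp(−0.0000203 × 5000) = 0.903481
R(C) = exp(−0.0000507 × 5000) = 0.776080
R(D) = exp(−0.0000272 × 5000) = 0.872843
Parallel (A and B): 1 − (1 − 0.961222)(1 − 0.903481) = 0.996257
Series ([0.996257] and C): 0.996257 × 0.776080 = 0.773175
Parallel ([0.773175] and D): 1 − (1 − 0.773175)(1 − 0.872843) = 0.9712

0.9712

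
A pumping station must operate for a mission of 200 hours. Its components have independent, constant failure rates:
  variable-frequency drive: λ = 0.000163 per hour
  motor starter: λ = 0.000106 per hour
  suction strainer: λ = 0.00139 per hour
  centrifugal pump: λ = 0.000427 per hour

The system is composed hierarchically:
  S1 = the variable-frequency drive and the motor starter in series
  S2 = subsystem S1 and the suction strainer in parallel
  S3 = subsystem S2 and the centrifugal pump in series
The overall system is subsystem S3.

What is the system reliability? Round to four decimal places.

R(variable-frequency drive) = exp(−0.000163 × 200) = 0.967926
R(motor starter) = exp(−0.000106 × 200) = 0.979023
R(suction strainer) = exp(−0.00139 × 200) = 0.757297
R(centrifugal pump) = exp(−0.000427 × 200) = 0.918145
Series (variable-frequency drive and motor starter): 0.967926 × 0.979023 = 0.947622
Parallel ([0.947622] and suction strainer): 1 − (1 − 0.947622)(1 − 0.757297) = 0.987288
Series ([0.987288] and centrifugal pump): 0.987288 × 0.918145 = 0.9065

0.9065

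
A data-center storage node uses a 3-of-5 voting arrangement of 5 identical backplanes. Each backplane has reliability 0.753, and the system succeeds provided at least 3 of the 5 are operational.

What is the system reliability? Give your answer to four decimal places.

0.8996

R = Σ_{i=3}^{5} C(5,i) p^i (1−p)^{5−i} with p = 0.753
C(5,3)·0.753^3·0.247^2 = 0.260483
C(5,4)·0.753^4·0.247^1 = 0.397052
C(5,5)·0.753^5·0.247^0 = 0.242089
Sum = 0.8996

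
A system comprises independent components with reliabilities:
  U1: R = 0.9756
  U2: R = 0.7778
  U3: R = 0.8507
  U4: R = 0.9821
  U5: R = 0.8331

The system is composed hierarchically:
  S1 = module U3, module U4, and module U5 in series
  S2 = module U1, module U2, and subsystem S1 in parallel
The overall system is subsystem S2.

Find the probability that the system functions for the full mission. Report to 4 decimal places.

Series (U3, U4, and U5): 0.850700 × 0.982100 × 0.833100 = 0.696032
Parallel (U1, U2, and [0.696032]): 1 − (1 − 0.975600)(1 − 0.777800)(1 − 0.696032) = 0.9984

0.9984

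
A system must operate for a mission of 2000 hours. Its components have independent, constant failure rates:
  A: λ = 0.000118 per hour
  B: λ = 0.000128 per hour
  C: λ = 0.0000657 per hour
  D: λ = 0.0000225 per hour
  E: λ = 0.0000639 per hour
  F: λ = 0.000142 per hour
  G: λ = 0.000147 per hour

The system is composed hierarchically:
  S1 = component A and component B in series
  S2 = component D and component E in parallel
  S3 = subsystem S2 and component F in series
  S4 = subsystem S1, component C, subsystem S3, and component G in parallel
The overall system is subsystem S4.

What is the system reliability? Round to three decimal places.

R(A) = exp(−0.000118 × 2000) = 0.78978
R(B) = exp(−0.000128 × 2000) = 0.77414
R(C) = exp(−0.0000657 × 2000) = 0.87687
R(D) = exp(−0.0000225 × 2000) = 0.95600
R(E) = exp(−0.0000639 × 2000) = 0.88003
R(F) = exp(−0.000142 × 2000) = 0.75277
R(G) = exp(−0.000147 × 2000) = 0.74528
Series (A and B): 0.78978 × 0.77414 = 0.61140
Parallel (D and E): 1 − (1 − 0.95600)(1 − 0.88003) = 0.99472
Series ([0.99472] and F): 0.99472 × 0.75277 = 0.74880
Parallel ([0.61140], C, [0.74880], and G): 1 − (1 − 0.61140)(1 − 0.87687)(1 − 0.74880)(1 − 0.74528) = 0.997

0.997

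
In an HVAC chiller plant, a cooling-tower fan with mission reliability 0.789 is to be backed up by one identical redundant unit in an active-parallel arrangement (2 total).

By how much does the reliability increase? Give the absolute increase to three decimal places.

0.166

R_before = 0.789
R_after = 1 − (1 − 0.789)^2 = 0.955
ΔR = 0.955 − 0.789 = 0.166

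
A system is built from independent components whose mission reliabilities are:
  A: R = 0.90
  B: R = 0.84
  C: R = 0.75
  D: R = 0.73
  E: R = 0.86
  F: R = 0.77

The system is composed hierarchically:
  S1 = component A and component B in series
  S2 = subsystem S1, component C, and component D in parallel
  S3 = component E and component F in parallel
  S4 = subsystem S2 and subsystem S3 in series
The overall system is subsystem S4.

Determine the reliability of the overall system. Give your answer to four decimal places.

0.9519

Series (A and B): 0.900000 × 0.840000 = 0.756000
Parallel ([0.756000], C, and D): 1 − (1 − 0.756000)(1 − 0.750000)(1 − 0.730000) = 0.983530
Parallel (E and F): 1 − (1 − 0.860000)(1 − 0.770000) = 0.967800
Series ([0.983530] and [0.967800]): 0.983530 × 0.967800 = 0.9519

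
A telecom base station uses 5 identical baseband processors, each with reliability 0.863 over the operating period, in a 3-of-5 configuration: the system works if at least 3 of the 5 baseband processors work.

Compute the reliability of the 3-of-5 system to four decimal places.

0.9793

R = Σ_{i=3}^{5} C(5,i) p^i (1−p)^{5−i} with p = 0.863
C(5,3)·0.863^3·0.137^2 = 0.120635
C(5,4)·0.863^4·0.137^1 = 0.379956
C(5,5)·0.863^5·0.137^0 = 0.478690
Sum = 0.9793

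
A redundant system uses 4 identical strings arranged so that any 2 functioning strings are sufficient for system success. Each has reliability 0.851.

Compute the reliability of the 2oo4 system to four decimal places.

0.9882

R = Σ_{i=2}^{4} C(4,i) p^i (1−p)^{4−i} with p = 0.851
C(4,2)·0.851^2·0.149^2 = 0.096468
C(4,3)·0.851^3·0.149^1 = 0.367312
C(4,4)·0.851^4·0.149^0 = 0.524467
Sum = 0.9882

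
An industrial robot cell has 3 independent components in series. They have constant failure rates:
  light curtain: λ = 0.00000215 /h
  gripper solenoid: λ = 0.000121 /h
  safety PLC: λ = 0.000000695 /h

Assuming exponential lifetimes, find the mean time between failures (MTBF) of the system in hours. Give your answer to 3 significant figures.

Series of exponential components: λ_sys = Σ λ_i
λ_sys = 0.00000215 + 0.000121 + 0.000000695 = 1.2385e-04 /h
MTBF = 1 / λ_sys = 8070 h

8070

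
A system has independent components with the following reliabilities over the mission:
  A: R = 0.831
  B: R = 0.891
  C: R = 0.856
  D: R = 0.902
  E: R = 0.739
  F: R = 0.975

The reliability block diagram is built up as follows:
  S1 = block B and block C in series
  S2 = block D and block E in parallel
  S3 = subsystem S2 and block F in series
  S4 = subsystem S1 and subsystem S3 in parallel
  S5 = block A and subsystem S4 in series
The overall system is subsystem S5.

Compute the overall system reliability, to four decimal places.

Series (B and C): 0.891000 × 0.856000 = 0.762696
Parallel (D and E): 1 − (1 − 0.902000)(1 − 0.739000) = 0.974422
Series ([0.974422] and F): 0.974422 × 0.975000 = 0.950061
Parallel ([0.762696] and [0.950061]): 1 − (1 − 0.762696)(1 − 0.950061) = 0.988149
Series (A and [0.988149]): 0.831000 × 0.988149 = 0.8212

0.8212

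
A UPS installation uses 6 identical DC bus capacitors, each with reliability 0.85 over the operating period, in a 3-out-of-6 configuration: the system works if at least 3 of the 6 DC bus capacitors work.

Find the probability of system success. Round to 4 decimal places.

R = Σ_{i=3}^{6} C(6,i) p^i (1−p)^{6−i} with p = 0.85
C(6,3)·0.85^3·0.15^3 = 0.041453
C(6,4)·0.85^4·0.15^2 = 0.176177
C(6,5)·0.85^5·0.15^1 = 0.399335
C(6,6)·0.85^6·0.15^0 = 0.377150
Sum = 0.9941

0.9941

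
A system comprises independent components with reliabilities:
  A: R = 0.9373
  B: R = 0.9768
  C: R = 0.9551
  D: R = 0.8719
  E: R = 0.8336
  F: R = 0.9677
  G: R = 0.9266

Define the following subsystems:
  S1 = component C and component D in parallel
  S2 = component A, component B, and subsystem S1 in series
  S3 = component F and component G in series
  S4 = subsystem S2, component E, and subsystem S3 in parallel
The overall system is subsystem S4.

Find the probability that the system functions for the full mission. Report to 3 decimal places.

0.998

Parallel (C and D): 1 − (1 − 0.95510)(1 − 0.87190) = 0.99425
Series (A, B, and [0.99425]): 0.93730 × 0.97680 × 0.99425 = 0.91029
Series (F and G): 0.96770 × 0.92660 = 0.89667
Parallel ([0.91029], E, and [0.89667]): 1 − (1 − 0.91029)(1 − 0.83360)(1 − 0.89667) = 0.998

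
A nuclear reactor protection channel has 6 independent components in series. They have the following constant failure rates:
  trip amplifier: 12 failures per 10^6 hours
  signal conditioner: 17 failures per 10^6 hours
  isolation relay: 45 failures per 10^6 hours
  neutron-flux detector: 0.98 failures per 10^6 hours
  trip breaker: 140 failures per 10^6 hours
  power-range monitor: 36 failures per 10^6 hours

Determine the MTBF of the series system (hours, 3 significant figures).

3980

Series of exponential components: λ_sys = Σ λ_i
λ_sys = 0.000012 + 0.000017 + 0.000045 + 0.00000098 + 0.00014 + 0.000036 = 2.5098e-04 /h
MTBF = 1 / λ_sys = 3980 h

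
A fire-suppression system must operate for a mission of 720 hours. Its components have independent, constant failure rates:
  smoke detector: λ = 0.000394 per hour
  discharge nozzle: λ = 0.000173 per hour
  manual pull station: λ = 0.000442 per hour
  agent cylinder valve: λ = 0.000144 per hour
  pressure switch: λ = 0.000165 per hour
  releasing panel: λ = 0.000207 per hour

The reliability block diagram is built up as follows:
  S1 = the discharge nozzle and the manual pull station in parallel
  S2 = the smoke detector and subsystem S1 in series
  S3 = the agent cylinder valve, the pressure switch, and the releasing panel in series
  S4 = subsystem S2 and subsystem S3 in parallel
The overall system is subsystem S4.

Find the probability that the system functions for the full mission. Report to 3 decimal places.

0.916

R(smoke detector) = exp(−0.000394 × 720) = 0.75301
R(discharge nozzle) = exp(−0.000173 × 720) = 0.88289
R(manual pull station) = exp(−0.000442 × 720) = 0.72743
R(agent cylinder valve) = exp(−0.000144 × 720) = 0.90151
R(pressure switch) = exp(−0.000165 × 720) = 0.88799
R(releasing panel) = exp(−0.000207 × 720) = 0.86153
Parallel (discharge nozzle and manual pull station): 1 − (1 − 0.88289)(1 − 0.72743) = 0.96808
Series (smoke detector and [0.96808]): 0.75301 × 0.96808 = 0.72897
Series (agent cylinder valve, pressure switch, and releasing panel): 0.90151 × 0.88799 × 0.86153 = 0.68968
Parallel ([0.72897] and [0.68968]): 1 − (1 − 0.72897)(1 − 0.68968) = 0.916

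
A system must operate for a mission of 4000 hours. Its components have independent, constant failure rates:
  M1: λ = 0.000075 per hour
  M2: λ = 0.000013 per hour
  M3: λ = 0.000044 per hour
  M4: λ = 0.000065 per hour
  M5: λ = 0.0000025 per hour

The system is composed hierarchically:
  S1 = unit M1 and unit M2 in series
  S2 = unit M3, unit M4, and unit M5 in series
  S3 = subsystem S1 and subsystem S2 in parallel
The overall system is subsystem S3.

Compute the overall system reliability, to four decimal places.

0.8932

R(M1) = exp(−0.000075 × 4000) = 0.740818
R(M2) = exp(−0.000013 × 4000) = 0.949329
R(M3) = exp(−0.000044 × 4000) = 0.838618
R(M4) = exp(−0.000065 × 4000) = 0.771052
R(M5) = exp(−0.0000025 × 4000) = 0.990050
Series (M1 and M2): 0.740818 × 0.949329 = 0.703280
Series (M3, M4, and M5): 0.838618 × 0.771052 × 0.990050 = 0.640184
Parallel ([0.703280] and [0.640184]): 1 − (1 − 0.703280)(1 − 0.640184) = 0.8932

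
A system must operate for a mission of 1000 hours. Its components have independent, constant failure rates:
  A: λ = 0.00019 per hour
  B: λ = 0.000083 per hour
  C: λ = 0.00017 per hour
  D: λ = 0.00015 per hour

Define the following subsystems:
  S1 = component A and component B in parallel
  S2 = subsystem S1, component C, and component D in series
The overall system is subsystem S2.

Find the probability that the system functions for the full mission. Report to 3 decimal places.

R(A) = exp(−0.00019 × 1000) = 0.82696
R(B) = exp(−0.000083 × 1000) = 0.92035
R(C) = exp(−0.00017 × 1000) = 0.84366
R(D) = exp(−0.00015 × 1000) = 0.86071
Parallel (A and B): 1 − (1 − 0.82696)(1 − 0.92035) = 0.98622
Series ([0.98622], C, and D): 0.98622 × 0.84366 × 0.86071 = 0.716

0.716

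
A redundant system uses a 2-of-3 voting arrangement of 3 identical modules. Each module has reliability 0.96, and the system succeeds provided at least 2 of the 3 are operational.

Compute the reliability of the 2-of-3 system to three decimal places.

0.995

R = Σ_{i=2}^{3} C(3,i) p^i (1−p)^{3−i} with p = 0.96
C(3,2)·0.96^2·0.04^1 = 0.11059
C(3,3)·0.96^3·0.04^0 = 0.88474
Sum = 0.995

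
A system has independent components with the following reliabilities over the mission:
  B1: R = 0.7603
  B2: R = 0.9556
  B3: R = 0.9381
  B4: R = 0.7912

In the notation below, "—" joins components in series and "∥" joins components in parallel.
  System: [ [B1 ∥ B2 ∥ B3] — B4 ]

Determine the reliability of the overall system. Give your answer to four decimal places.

Parallel (B1, B2, and B3): 1 − (1 − 0.760300)(1 − 0.955600)(1 − 0.938100) = 0.999341
Series ([0.999341] and B4): 0.999341 × 0.791200 = 0.7907

0.7907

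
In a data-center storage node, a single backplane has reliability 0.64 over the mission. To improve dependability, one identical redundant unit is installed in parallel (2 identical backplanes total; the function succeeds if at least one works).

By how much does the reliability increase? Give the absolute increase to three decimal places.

0.230

R_before = 0.64
R_after = 1 − (1 − 0.64)^2 = 0.870
ΔR = 0.870 − 0.64 = 0.230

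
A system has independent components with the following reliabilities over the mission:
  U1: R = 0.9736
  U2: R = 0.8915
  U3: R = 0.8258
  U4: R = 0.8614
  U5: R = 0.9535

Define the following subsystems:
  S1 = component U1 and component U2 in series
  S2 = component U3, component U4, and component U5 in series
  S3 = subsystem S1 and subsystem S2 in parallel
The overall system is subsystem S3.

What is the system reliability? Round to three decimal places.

Series (U1 and U2): 0.97360 × 0.89150 = 0.86796
Series (U3, U4, and U5): 0.82580 × 0.86140 × 0.95350 = 0.67827
Parallel ([0.86796] and [0.67827]): 1 − (1 − 0.86796)(1 − 0.67827) = 0.958

0.958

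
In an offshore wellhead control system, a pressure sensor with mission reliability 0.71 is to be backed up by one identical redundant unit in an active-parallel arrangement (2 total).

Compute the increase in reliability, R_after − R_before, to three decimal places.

0.206

R_before = 0.71
R_after = 1 − (1 − 0.71)^2 = 0.916
ΔR = 0.916 − 0.71 = 0.206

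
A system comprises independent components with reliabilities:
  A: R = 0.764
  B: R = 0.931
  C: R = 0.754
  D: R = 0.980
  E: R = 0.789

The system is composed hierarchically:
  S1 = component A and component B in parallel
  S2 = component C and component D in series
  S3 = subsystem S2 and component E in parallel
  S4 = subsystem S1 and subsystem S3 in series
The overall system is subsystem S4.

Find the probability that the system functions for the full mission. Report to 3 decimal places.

Parallel (A and B): 1 − (1 − 0.76400)(1 − 0.93100) = 0.98372
Series (C and D): 0.75400 × 0.98000 = 0.73892
Parallel ([0.73892] and E): 1 − (1 − 0.73892)(1 − 0.78900) = 0.94491
Series ([0.98372] and [0.94491]): 0.98372 × 0.94491 = 0.930

0.930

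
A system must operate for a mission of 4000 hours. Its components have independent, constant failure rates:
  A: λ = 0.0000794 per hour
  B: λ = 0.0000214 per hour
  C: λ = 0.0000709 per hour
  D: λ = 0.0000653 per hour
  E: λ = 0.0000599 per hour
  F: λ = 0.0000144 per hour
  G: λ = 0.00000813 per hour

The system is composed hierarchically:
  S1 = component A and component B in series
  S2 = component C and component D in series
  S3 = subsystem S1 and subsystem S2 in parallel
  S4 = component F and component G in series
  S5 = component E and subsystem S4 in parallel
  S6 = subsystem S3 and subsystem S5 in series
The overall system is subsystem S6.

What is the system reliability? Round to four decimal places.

0.8448

R(A) = exp(−0.0000794 × 4000) = 0.727894
R(B) = exp(−0.0000214 × 4000) = 0.917961
R(C) = exp(−0.0000709 × 4000) = 0.753068
R(D) = exp(−0.0000653 × 4000) = 0.770127
R(E) = exp(−0.0000599 × 4000) = 0.786943
R(F) = exp(−0.0000144 × 4000) = 0.944027
R(G) = exp(−0.00000813 × 4000) = 0.968003
Series (A and B): 0.727894 × 0.917961 = 0.668178
Series (C and D): 0.753068 × 0.770127 = 0.579958
Parallel ([0.668178] and [0.579958]): 1 − (1 − 0.668178)(1 − 0.579958) = 0.860621
Series (F and G): 0.944027 × 0.968003 = 0.913821
Parallel (E and [0.913821]): 1 − (1 − 0.786943)(1 − 0.913821) = 0.981639
Series ([0.860621] and [0.981639]): 0.860621 × 0.981639 = 0.8448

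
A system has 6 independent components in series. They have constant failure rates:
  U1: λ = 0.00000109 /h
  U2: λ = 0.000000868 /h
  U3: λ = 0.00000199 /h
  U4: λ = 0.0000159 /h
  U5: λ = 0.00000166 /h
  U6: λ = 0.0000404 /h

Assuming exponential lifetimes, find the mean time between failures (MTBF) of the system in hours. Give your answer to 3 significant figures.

16200

Series of exponential components: λ_sys = Σ λ_i
λ_sys = 0.00000109 + 0.000000868 + 0.00000199 + 0.0000159 + 0.00000166 + 0.0000404 = 6.1908e-05 /h
MTBF = 1 / λ_sys = 16200 h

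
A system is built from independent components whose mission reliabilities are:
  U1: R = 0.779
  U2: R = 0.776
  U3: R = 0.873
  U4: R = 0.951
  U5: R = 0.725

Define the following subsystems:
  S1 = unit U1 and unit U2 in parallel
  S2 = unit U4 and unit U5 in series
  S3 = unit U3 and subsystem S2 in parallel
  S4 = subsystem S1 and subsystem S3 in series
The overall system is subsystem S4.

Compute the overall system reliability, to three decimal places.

Parallel (U1 and U2): 1 − (1 − 0.77900)(1 − 0.77600) = 0.95050
Series (U4 and U5): 0.95100 × 0.72500 = 0.68948
Parallel (U3 and [0.68948]): 1 − (1 − 0.87300)(1 − 0.68948) = 0.96056
Series ([0.95050] and [0.96056]): 0.95050 × 0.96056 = 0.913

0.913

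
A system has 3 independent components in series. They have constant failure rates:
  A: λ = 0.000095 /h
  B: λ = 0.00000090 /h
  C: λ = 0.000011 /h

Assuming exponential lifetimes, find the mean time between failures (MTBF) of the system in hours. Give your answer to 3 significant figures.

Series of exponential components: λ_sys = Σ λ_i
λ_sys = 0.000095 + 0.00000090 + 0.000011 = 1.0690e-04 /h
MTBF = 1 / λ_sys = 9350 h

9350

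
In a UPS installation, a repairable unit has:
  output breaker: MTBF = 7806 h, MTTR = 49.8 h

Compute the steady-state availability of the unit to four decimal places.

A(output breaker) = MTBF/(MTBF+MTTR) = 7806/(7806+49.8) = 0.9937

0.9937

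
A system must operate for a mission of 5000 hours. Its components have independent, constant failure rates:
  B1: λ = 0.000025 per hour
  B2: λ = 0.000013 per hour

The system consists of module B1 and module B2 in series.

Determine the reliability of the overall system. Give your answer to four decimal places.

R(B1) = exp(−0.000025 × 5000) = 0.882497
R(B2) = exp(−0.000013 × 5000) = 0.937067
Series (B1 and B2): 0.882497 × 0.937067 = 0.8270

0.8270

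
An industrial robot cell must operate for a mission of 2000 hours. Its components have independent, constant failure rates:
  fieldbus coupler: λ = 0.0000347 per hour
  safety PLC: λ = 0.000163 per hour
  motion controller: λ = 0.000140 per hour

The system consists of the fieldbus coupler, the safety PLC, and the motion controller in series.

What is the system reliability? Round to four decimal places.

0.5090

R(fieldbus coupler) = exp(−0.0000347 × 2000) = 0.932953
R(safety PLC) = exp(−0.000163 × 2000) = 0.721805
R(motion controller) = exp(−0.000140 × 2000) = 0.755784
Series (fieldbus coupler, safety PLC, and motion controller): 0.932953 × 0.721805 × 0.755784 = 0.5090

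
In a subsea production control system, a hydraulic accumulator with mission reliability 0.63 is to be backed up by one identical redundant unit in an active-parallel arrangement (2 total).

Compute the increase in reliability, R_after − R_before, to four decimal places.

R_before = 0.63
R_after = 1 − (1 − 0.63)^2 = 0.8631
ΔR = 0.8631 − 0.63 = 0.2331

0.2331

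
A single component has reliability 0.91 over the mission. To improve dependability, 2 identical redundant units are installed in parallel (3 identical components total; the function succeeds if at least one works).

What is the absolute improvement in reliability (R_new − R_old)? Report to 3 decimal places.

R_before = 0.91
R_after = 1 − (1 − 0.91)^3 = 0.999
ΔR = 0.999 − 0.91 = 0.089

0.089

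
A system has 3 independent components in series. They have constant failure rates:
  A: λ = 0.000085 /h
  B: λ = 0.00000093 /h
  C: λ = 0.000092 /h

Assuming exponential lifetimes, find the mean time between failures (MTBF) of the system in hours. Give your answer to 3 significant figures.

5620

Series of exponential components: λ_sys = Σ λ_i
λ_sys = 0.000085 + 0.00000093 + 0.000092 = 1.7793e-04 /h
MTBF = 1 / λ_sys = 5620 h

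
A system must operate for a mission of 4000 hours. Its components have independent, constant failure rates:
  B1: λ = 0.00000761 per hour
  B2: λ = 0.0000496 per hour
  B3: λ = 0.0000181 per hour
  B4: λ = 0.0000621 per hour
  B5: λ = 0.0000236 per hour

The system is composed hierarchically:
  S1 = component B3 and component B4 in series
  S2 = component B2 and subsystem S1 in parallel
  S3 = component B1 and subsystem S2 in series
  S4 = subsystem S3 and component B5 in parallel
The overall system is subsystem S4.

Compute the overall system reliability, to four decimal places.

R(B1) = exp(−0.00000761 × 4000) = 0.970019
R(B2) = exp(−0.0000496 × 4000) = 0.820042
R(B3) = exp(−0.0000181 × 4000) = 0.930159
R(B4) = exp(−0.0000621 × 4000) = 0.780048
R(B5) = exp(−0.0000236 × 4000) = 0.909919
Series (B3 and B4): 0.930159 × 0.780048 = 0.725569
Parallel (B2 and [0.725569]): 1 − (1 − 0.820042)(1 − 0.725569) = 0.950614
Series (B1 and [0.950614]): 0.970019 × 0.950614 = 0.922114
Parallel ([0.922114] and B5): 1 − (1 − 0.922114)(1 − 0.909919) = 0.9930

0.9930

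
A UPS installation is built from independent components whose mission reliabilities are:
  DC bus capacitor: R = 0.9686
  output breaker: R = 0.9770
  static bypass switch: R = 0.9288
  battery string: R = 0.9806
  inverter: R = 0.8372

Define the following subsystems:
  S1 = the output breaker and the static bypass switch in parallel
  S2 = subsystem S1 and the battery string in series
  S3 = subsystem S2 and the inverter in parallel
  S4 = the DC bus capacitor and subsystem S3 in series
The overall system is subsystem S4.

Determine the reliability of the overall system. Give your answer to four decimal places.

Parallel (output breaker and static bypass switch): 1 − (1 − 0.977000)(1 − 0.928800) = 0.998362
Series ([0.998362] and battery string): 0.998362 × 0.980600 = 0.978994
Parallel ([0.978994] and inverter): 1 − (1 − 0.978994)(1 − 0.837200) = 0.996580
Series (DC bus capacitor and [0.996580]): 0.968600 × 0.996580 = 0.9653

0.9653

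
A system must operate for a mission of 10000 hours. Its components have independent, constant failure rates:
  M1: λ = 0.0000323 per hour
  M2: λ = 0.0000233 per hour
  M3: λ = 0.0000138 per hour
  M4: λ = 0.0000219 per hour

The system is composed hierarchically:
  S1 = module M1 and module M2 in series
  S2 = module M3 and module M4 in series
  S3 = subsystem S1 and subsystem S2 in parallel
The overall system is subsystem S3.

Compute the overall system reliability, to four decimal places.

0.8720

R(M1) = exp(−0.0000323 × 10000) = 0.723974
R(M2) = exp(−0.0000233 × 10000) = 0.792154
R(M3) = exp(−0.0000138 × 10000) = 0.871099
R(M4) = exp(−0.0000219 × 10000) = 0.803322
Series (M1 and M2): 0.723974 × 0.792154 = 0.573499
Series (M3 and M4): 0.871099 × 0.803322 = 0.699773
Parallel ([0.573499] and [0.699773]): 1 − (1 − 0.573499)(1 − 0.699773) = 0.8720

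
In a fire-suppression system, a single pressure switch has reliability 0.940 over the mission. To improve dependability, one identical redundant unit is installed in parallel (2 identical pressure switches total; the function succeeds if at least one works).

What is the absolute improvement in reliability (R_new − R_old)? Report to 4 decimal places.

R_before = 0.940
R_after = 1 − (1 − 0.940)^2 = 0.9964
ΔR = 0.9964 − 0.940 = 0.0564

0.0564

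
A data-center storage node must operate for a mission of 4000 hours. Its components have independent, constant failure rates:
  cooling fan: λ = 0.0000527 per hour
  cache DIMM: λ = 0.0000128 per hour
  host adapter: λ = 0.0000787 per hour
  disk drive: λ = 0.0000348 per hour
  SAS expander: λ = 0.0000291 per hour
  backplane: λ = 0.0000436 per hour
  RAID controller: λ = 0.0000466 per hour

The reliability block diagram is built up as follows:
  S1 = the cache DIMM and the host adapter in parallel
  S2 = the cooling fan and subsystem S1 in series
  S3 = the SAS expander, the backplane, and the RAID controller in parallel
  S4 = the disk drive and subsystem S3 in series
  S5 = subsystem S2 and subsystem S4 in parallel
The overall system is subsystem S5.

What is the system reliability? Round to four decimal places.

0.9734

R(cooling fan) = exp(−0.0000527 × 4000) = 0.809936
R(cache DIMM) = exp(−0.0000128 × 4000) = 0.950089
R(host adapter) = exp(−0.0000787 × 4000) = 0.729935
R(disk drive) = exp(−0.0000348 × 4000) = 0.870054
R(SAS expander) = exp(−0.0000291 × 4000) = 0.890119
R(backplane) = exp(−0.0000436 × 4000) = 0.839961
R(RAID controller) = exp(−0.0000466 × 4000) = 0.829942
Parallel (cache DIMM and host adapter): 1 − (1 − 0.950089)(1 − 0.729935) = 0.986521
Series (cooling fan and [0.986521]): 0.809936 × 0.986521 = 0.799019
Parallel (SAS expander, backplane, and RAID controller): 1 − (1 − 0.890119)(1 − 0.839961)(1 − 0.829942) = 0.997009
Series (disk drive and [0.997009]): 0.870054 × 0.997009 = 0.867452
Parallel ([0.799019] and [0.867452]): 1 − (1 − 0.799019)(1 − 0.867452) = 0.9734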